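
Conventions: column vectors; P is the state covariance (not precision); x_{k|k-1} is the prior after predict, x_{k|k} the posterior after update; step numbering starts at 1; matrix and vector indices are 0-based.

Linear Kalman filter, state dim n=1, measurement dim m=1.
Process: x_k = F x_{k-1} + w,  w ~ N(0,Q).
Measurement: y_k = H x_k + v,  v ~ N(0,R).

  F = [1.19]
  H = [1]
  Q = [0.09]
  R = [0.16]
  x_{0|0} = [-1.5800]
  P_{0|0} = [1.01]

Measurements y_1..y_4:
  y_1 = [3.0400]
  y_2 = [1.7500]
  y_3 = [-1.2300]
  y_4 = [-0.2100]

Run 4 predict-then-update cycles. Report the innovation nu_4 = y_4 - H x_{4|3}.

innov = [-0.5983]

step 1: x^-=[-1.8802]  P^-=[1.5203]  S=[1.6803]  K=[0.9048]  nu=[4.9202]  x^+=[2.5715]  P^+=[0.1448]
step 2: x^-=[3.0601]  P^-=[0.2950]  S=[0.4550]  K=[0.6484]  nu=[-1.3101]  x^+=[2.2107]  P^+=[0.1037]
step 3: x^-=[2.6307]  P^-=[0.2369]  S=[0.3969]  K=[0.5969]  nu=[-3.8607]  x^+=[0.3263]  P^+=[0.0955]
step 4: x^-=[0.3883]  P^-=[0.2252]  S=[0.3852]  K=[0.5847]  nu=[-0.5983]  x^+=[0.0385]  P^+=[0.0935]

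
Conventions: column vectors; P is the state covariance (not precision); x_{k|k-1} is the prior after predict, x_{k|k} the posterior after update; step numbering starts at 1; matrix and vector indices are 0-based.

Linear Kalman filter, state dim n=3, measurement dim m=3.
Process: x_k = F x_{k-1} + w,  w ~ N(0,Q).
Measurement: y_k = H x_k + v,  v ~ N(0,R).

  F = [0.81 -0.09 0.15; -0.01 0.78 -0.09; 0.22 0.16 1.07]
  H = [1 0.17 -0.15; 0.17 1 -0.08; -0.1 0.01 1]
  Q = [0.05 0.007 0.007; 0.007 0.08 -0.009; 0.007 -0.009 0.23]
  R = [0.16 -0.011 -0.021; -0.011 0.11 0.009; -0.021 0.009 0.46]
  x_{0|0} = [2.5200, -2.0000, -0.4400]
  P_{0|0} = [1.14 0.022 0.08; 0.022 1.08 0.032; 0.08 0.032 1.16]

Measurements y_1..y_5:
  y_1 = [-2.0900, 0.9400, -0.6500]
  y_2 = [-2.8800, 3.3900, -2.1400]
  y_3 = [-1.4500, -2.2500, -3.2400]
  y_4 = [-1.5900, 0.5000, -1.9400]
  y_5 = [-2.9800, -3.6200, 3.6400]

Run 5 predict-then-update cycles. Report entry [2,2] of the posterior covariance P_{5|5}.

step 1: x^-=[2.1552, -1.5456, -0.2364]  P^-=[0.8482 -0.0817 0.4529; -0.0817 0.7419 0.0391; 0.4529 0.0391 1.6911]  S=[0.9020 0.1413 0.1086; 0.1413 0.8409 -0.0056; 0.1086 -0.0056 2.0700]  K=[0.8510 -0.1110 0.1325; -0.0991 0.8789 0.0340; 0.1398 -0.0411 0.7878]  nu=[-4.0179, 2.1003, -0.1826]  x^+=[-1.5214, 0.6924, -1.0283]  P^+=[0.1503 -0.0413 0.0575; -0.0413 0.1067 0.0204; 0.0575 0.0204 0.3646]
step 2: x^-=[-1.4489, 0.6478, -1.3242]  P^-=[0.1771 -0.0345 0.1365; -0.0345 0.1458 -0.0231; 0.1365 -0.0231 0.6886]  S=[0.3053 0.0060 -0.0069; 0.0060 0.2536 -0.0431; -0.0069 -0.0431 1.1227]  K=[0.4973 -0.0541 0.1065; -0.0314 0.5607 0.0051; 0.1116 -0.1182 0.5971]  nu=[-1.7398, 2.8825, -0.9672]  x^+=[-2.5731, 2.3139, -2.4368]  P^+=[0.0887 -0.0218 0.0471; -0.0218 0.0662 0.0052; 0.0471 0.0052 0.2759]
step 3: x^-=[-2.6580, 2.0499, -2.8032]  P^-=[0.1294 -0.0187 0.1058; -0.0187 0.1222 -0.0284; 0.1058 -0.0284 0.5743]  S=[0.2692 0.0129 -0.0172; 0.0129 0.2349 -0.0456; -0.0172 -0.0456 1.0140]  K=[0.4174 -0.0261 0.0973; -0.0014 0.5161 -0.0017; 0.0967 -0.1381 0.5511]  nu=[0.4390, -4.0723, -0.7231]  x^+=[-2.4389, -0.0510, -2.5967]  P^+=[0.0742 -0.0157 0.0433; -0.0157 0.0596 0.0017; 0.0433 0.0017 0.2546]
step 4: x^-=[-2.3604, 0.2183, -3.3232]  P^-=[0.1177 -0.0142 0.0973; -0.0142 0.1184 -0.0288; 0.0973 -0.0288 0.5464]  S=[0.2608 0.0155 -0.0205; 0.0155 0.2324 -0.0456; -0.0205 -0.0456 0.9876]  K=[0.3943 -0.0164 0.0939; 0.0089 0.5078 -0.0029; 0.0909 -0.1413 0.5385]  nu=[0.2348, 0.4171, 1.1450]  x^+=[-2.1671, 0.4288, -2.7442]  P^+=[0.0699 -0.0138 0.0419; -0.0138 0.0582 0.0011; 0.0419 0.0011 0.2487]
step 5: x^-=[-2.2056, 0.6031, -3.3445]  P^-=[0.1141 -0.0127 0.0947; -0.0127 0.1176 -0.0286; 0.0947 -0.0286 0.5387]  S=[0.2584 0.0164 -0.0217; 0.0164 0.2320 -0.0453; -0.0217 -0.0453 0.9804]  K=[0.3870 -0.0132 0.0927; 0.0122 0.5058 -0.0030; 0.0886 -0.1414 0.5350]  nu=[-1.3786, -4.1158, 6.7579]  x^+=[-2.0581, -1.5159, 0.7307]  P^+=[0.0686 -0.0132 0.0414; -0.0132 0.0578 0.0010; 0.0414 0.0010 0.2471]

P_post[2,2] = 0.2471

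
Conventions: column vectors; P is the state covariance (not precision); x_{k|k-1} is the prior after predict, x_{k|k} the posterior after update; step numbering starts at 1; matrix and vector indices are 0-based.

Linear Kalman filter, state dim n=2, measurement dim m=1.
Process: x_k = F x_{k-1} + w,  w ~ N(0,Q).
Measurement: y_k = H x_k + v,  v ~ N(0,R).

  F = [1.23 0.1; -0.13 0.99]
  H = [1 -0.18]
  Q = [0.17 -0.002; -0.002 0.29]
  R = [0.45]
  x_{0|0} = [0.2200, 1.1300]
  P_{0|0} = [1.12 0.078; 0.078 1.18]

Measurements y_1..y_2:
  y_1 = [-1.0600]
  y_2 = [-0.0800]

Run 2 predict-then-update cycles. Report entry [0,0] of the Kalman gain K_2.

K[0,0] = 0.6361

step 1: x^-=[0.3836, 1.0901]  P^-=[1.8954 0.0297; 0.0297 1.4454]  S=[2.3816]  K=[0.7936; -0.0968]  nu=[-1.2474]  x^+=[-0.6064, 1.2108]  P^+=[0.3954 0.2126; 0.2126 1.4231]
step 2: x^-=[-0.6247, 1.2775]  P^-=[0.8347 0.3318; 0.3318 1.6367]  S=[1.2183]  K=[0.6361; 0.0305]  nu=[0.7747]  x^+=[-0.1319, 1.3012]  P^+=[0.3417 0.3081; 0.3081 1.6356]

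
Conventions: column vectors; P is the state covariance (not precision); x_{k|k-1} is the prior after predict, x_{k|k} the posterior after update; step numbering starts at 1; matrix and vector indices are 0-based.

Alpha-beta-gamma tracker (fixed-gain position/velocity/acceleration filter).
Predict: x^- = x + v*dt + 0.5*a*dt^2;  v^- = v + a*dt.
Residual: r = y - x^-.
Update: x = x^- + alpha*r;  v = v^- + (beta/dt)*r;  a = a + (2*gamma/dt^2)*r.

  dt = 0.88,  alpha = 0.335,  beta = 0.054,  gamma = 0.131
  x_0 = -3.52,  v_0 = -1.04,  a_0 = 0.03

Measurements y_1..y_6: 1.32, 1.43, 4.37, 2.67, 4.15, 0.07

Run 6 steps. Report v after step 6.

step 1: x_pred=-4.4236  r=5.7436  x^+=-2.4995  v^+=-0.6612  a^+=1.9732
step 2: x_pred=-2.3173  r=3.7473  x^+=-1.0619  v^+=1.3052  a^+=3.2410
step 3: x_pred=1.3416  r=3.0284  x^+=2.3561  v^+=4.3431  a^+=4.2656
step 4: x_pred=7.8297  r=-5.1597  x^+=6.1012  v^+=7.7803  a^+=2.5199
step 5: x_pred=13.9235  r=-9.7735  x^+=10.6494  v^+=9.3981  a^+=-0.7867
step 6: x_pred=18.6151  r=-18.5451  x^+=12.4025  v^+=7.5678  a^+=-7.0610

v_post = 7.5678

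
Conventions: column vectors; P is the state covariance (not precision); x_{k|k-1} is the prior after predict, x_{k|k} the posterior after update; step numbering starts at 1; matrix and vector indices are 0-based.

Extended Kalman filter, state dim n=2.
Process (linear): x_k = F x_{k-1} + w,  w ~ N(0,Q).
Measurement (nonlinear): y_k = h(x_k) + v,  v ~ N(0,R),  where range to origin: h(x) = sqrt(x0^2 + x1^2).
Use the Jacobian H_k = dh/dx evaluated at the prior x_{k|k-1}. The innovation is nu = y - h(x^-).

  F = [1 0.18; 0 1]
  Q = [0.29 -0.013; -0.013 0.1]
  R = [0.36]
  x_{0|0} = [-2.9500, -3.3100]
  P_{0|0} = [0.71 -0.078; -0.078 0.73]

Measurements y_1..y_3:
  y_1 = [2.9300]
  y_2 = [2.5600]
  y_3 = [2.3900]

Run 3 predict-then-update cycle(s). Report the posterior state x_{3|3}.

x_post = [-2.1549, -1.8133]

step 1: x^-=[-3.5458, -3.3100]  P^-=[0.9956 0.0404; 0.0404 0.8300]  H_jac=[-0.7310 -0.6824]  S=[1.3188]  K=[-0.5727; -0.4519]  nu=[-1.9206]  x^+=[-2.4458, -2.4421]  P^+=[0.5630 -0.3009; -0.3009 0.5607]
step 2: x^-=[-2.8853, -2.4421]  P^-=[0.7628 -0.2130; -0.2130 0.6607]  H_jac=[-0.7633 -0.6460]  S=[0.8702]  K=[-0.5110; -0.3037]  nu=[-1.2201]  x^+=[-2.2619, -2.0715]  P^+=[0.5356 -0.3480; -0.3480 0.5805]
step 3: x^-=[-2.6347, -2.0715]  P^-=[0.7191 -0.2566; -0.2566 0.6805]  H_jac=[-0.7861 -0.6181]  S=[0.8150]  K=[-0.4990; -0.2686]  nu=[-0.9616]  x^+=[-2.1549, -1.8133]  P^+=[0.5161 -0.3658; -0.3658 0.6217]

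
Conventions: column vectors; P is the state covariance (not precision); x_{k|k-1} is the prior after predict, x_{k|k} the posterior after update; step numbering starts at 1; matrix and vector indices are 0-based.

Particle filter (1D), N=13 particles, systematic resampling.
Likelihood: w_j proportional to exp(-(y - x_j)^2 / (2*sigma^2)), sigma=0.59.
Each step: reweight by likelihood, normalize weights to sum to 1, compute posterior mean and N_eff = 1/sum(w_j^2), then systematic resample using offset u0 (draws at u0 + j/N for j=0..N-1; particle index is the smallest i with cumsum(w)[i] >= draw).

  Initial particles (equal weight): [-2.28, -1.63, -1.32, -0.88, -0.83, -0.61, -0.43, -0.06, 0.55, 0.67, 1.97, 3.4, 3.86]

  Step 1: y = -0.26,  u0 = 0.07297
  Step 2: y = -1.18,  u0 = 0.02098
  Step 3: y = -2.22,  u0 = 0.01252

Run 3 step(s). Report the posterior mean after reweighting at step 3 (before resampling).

post_mean = -0.8024

step 1: w=[0.0006, 0.0138, 0.0407, 0.1176, 0.1281, 0.1714, 0.1960, 0.1929, 0.0796, 0.0590, 0.0002, 0.0000, 0.0000]  mean=-0.4042  Neff=6.8047  idx=[3, 3, 4, 5, 5, 5, 6, 6, 7, 7, 7, 8, 9]
step 2: w=[0.1493, 0.1493, 0.1425, 0.1066, 0.1066, 0.1066, 0.0757, 0.0757, 0.0280, 0.0280, 0.0280, 0.0023, 0.0012]  mean=-0.6442  Neff=8.8645  idx=[0, 0, 1, 1, 2, 2, 3, 4, 4, 5, 6, 7, 9]
step 3: w=[0.1389, 0.1389, 0.1389, 0.1389, 0.1142, 0.1142, 0.0442, 0.0442, 0.0442, 0.0442, 0.0184, 0.0184, 0.0023]  mean=-0.8024  Neff=8.9466  idx=[0, 0, 1, 1, 2, 2, 3, 3, 4, 5, 5, 7, 9]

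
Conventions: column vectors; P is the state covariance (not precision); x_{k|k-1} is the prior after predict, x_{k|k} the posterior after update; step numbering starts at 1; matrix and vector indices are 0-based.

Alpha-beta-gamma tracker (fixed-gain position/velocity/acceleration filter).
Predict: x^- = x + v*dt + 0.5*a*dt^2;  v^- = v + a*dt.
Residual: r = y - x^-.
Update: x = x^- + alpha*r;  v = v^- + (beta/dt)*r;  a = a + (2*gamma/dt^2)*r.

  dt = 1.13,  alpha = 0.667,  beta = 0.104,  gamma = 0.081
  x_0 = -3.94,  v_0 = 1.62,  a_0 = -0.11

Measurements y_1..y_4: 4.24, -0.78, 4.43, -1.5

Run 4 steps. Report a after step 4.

a_post = -1.0074

step 1: x_pred=-2.1796  r=6.4196  x^+=2.1023  v^+=2.0865  a^+=0.7045
step 2: x_pred=4.9098  r=-5.6898  x^+=1.1147  v^+=2.3589  a^+=-0.0174
step 3: x_pred=3.7692  r=0.6608  x^+=4.2099  v^+=2.4001  a^+=0.0664
step 4: x_pred=6.9644  r=-8.4644  x^+=1.3187  v^+=1.6961  a^+=-1.0074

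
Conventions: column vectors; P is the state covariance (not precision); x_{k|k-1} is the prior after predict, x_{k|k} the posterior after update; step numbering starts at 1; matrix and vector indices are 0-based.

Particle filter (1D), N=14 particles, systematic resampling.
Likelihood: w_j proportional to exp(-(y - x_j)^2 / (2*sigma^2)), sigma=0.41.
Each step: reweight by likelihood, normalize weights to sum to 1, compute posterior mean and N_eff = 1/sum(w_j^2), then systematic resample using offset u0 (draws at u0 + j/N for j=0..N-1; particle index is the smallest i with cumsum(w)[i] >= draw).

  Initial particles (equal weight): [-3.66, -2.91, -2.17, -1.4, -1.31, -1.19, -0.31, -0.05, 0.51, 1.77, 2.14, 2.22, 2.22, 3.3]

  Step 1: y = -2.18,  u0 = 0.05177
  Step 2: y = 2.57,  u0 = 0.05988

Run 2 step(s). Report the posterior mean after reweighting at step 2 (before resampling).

step 1: w=[0.0010, 0.1340, 0.6537, 0.1071, 0.0688, 0.0354, 0.0000, 0.0000, 0.0000, 0.0000, 0.0000, 0.0000, 0.0000, 0.0000]  mean=-2.0942  Neff=2.1611  idx=[1, 1, 2, 2, 2, 2, 2, 2, 2, 2, 2, 3, 4, 5]
step 2: w=[0.0000, 0.0000, 0.0000, 0.0000, 0.0000, 0.0000, 0.0000, 0.0000, 0.0000, 0.0000, 0.0000, 0.0075, 0.0609, 0.9316]  mean=-1.1989  Neff=1.1472  idx=[12, 13, 13, 13, 13, 13, 13, 13, 13, 13, 13, 13, 13, 13]

post_mean = -1.1989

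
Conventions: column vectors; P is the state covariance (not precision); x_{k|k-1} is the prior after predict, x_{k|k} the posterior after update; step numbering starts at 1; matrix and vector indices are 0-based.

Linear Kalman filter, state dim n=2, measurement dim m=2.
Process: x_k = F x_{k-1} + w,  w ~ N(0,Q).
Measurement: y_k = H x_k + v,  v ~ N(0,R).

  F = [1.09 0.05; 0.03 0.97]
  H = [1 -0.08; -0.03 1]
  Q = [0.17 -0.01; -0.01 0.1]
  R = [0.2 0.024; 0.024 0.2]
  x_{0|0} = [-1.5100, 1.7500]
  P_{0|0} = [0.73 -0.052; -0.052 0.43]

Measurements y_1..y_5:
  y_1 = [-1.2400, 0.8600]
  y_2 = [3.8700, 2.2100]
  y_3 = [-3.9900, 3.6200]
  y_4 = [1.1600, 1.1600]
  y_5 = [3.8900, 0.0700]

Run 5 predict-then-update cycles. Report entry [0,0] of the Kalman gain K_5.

step 1: x^-=[-1.5584, 1.6522]  P^-=[1.0327 -0.0203; -0.0203 0.5022]  S=[1.2392 -0.0675; -0.0675 0.7044]  K=[0.8351 0.0072; -0.0100 0.7129]  nu=[0.4506, -0.8390]  x^+=[-1.1882, 1.0496]  P^+=[0.1693 0.0266; 0.0266 0.1431]
step 2: x^-=[-1.2426, 0.9825]  P^-=[0.3744 0.0306; 0.0306 0.2364]  S=[0.5710 0.0245; 0.0245 0.4349]  K=[0.6511 0.0078; -0.0028 0.5416]  nu=[5.1912, 1.1902]  x^+=[2.1465, 1.6126]  P^+=[0.1321 0.0212; 0.0212 0.1089]
step 3: x^-=[2.4203, 1.6286]  P^-=[0.3295 0.0220; 0.0220 0.2038]  S=[0.5273 0.0199; 0.0199 0.4028]  K=[0.6216 -0.0006; -0.0082 0.5048]  nu=[-6.2800, 2.0640]  x^+=[-1.4845, 2.7220]  P^+=[0.1258 0.0186; 0.0186 0.1013]
step 4: x^-=[-1.4820, 2.5958]  P^-=[0.3217 0.0187; 0.0187 0.1965]  S=[0.5200 0.0174; 0.0174 0.3957]  K=[0.6160 -0.0042; -0.0108 0.4957]  nu=[2.8497, -1.4803]  x^+=[0.2795, 1.8312]  P^+=[0.1245 0.0177; 0.0177 0.0994]
step 5: x^-=[0.3962, 1.7846]  P^-=[0.3201 0.0176; 0.0176 0.1947]  S=[0.5185 0.0165; 0.0165 0.3939]  K=[0.6148 -0.0054; -0.0117 0.4934]  nu=[3.6365, -1.7027]  x^+=[2.6411, 0.9018]  P^+=[0.1242 0.0174; 0.0174 0.0989]

K[0,0] = 0.6148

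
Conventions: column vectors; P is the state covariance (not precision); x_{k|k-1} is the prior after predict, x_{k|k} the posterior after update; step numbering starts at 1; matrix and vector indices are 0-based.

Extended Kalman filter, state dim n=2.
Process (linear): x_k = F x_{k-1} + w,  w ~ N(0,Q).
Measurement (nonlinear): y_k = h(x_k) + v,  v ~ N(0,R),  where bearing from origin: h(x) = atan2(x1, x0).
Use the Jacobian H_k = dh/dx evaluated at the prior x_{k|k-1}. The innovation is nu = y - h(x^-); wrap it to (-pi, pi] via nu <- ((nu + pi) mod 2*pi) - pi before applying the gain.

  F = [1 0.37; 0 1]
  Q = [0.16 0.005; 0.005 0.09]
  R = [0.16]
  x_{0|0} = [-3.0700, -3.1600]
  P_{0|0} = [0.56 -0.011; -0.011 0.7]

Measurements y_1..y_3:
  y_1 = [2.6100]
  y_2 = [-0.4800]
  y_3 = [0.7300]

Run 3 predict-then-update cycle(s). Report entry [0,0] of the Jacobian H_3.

H_jac[0,0] = 0.0608

step 1: x^-=[-4.2392, -3.1600]  P^-=[0.8077 0.2530; 0.2530 0.7900]  H_jac=[0.1130 -0.1516]  S=[0.1798]  K=[0.2944; -0.5072]  nu=[-1.1722]  x^+=[-4.5843, -2.5655]  P^+=[0.7921 0.2798; 0.2798 0.7437]
step 2: x^-=[-5.5335, -2.5655]  P^-=[1.2610 0.5600; 0.5600 0.8337]  H_jac=[0.0690 -0.1487]  S=[0.1730]  K=[0.0212; -0.4937]  nu=[2.2275]  x^+=[-5.4863, -3.6653]  P^+=[1.2609 0.5618; 0.5618 0.7916]
step 3: x^-=[-6.8425, -3.6653]  P^-=[1.9451 0.8597; 0.8597 0.8816]  H_jac=[0.0608 -0.1136]  S=[0.1667]  K=[0.1241; -0.2869]  nu=[-2.9034]  x^+=[-7.2028, -2.8324]  P^+=[1.9425 0.8657; 0.8657 0.8679]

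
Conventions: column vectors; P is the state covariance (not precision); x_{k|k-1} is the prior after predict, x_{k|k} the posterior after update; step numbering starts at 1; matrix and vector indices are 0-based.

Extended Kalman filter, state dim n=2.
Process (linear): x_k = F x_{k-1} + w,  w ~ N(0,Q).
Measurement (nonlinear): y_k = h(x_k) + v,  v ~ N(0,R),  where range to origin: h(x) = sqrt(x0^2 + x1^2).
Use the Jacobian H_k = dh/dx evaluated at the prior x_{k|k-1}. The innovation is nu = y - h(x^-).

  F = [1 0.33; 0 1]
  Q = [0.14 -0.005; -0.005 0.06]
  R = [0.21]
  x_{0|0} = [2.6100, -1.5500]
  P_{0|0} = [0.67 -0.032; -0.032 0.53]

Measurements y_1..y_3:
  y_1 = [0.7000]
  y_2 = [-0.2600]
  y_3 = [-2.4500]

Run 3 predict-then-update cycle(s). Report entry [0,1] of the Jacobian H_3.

H_jac[0,1] = -0.0256

step 1: x^-=[2.0985, -1.5500]  P^-=[0.8466 0.1379; 0.1379 0.5900]  H_jac=[0.8044 -0.5941]  S=[0.8342]  K=[0.7181; -0.2872]  nu=[-1.9089]  x^+=[0.7277, -1.0017]  P^+=[0.4164 0.3100; 0.3100 0.5212]
step 2: x^-=[0.3972, -1.0017]  P^-=[0.8178 0.4770; 0.4770 0.5812]  H_jac=[0.3686 -0.9296]  S=[0.4965]  K=[-0.2859; -0.7341]  nu=[-1.3376]  x^+=[0.7796, -0.0198]  P^+=[0.7772 0.3727; 0.3727 0.3136]
step 3: x^-=[0.7731, -0.0198]  P^-=[1.1973 0.4712; 0.4712 0.3736]  H_jac=[0.9997 -0.0256]  S=[1.3827]  K=[0.8569; 0.3338]  nu=[-3.2234]  x^+=[-1.9891, -1.0957]  P^+=[0.1820 0.0757; 0.0757 0.2196]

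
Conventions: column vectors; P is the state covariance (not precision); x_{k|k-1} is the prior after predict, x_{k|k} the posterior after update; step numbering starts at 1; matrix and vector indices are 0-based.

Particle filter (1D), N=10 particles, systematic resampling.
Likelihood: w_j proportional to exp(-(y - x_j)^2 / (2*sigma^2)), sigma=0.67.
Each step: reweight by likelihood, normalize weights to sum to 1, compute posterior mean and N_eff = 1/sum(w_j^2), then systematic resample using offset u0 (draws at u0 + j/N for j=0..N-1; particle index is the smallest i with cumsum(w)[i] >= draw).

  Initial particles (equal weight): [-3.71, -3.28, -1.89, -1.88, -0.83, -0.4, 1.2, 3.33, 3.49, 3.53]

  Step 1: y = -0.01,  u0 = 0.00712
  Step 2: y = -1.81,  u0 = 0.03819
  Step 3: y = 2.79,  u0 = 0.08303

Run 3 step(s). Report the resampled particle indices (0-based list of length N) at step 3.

step 1: w=[0.0000, 0.0000, 0.0126, 0.0131, 0.3045, 0.5437, 0.1261, 0.0000, 0.0000, 0.0000]  mean=-0.3673  Neff=2.4718  idx=[2, 4, 4, 4, 5, 5, 5, 5, 5, 6]
step 2: w=[0.3866, 0.1336, 0.1336, 0.1336, 0.0425, 0.0425, 0.0425, 0.0425, 0.0425, 0.0000]  mean=-1.1483  Neff=4.7162  idx=[0, 0, 0, 0, 1, 2, 2, 3, 5, 7]
step 3: w=[0.0000, 0.0000, 0.0000, 0.0000, 0.0178, 0.0178, 0.0178, 0.0178, 0.4644, 0.4644]  mean=-0.4306  Neff=2.3116  idx=[8, 8, 8, 8, 8, 9, 9, 9, 9, 9]

resampled_idx = [8, 8, 8, 8, 8, 9, 9, 9, 9, 9]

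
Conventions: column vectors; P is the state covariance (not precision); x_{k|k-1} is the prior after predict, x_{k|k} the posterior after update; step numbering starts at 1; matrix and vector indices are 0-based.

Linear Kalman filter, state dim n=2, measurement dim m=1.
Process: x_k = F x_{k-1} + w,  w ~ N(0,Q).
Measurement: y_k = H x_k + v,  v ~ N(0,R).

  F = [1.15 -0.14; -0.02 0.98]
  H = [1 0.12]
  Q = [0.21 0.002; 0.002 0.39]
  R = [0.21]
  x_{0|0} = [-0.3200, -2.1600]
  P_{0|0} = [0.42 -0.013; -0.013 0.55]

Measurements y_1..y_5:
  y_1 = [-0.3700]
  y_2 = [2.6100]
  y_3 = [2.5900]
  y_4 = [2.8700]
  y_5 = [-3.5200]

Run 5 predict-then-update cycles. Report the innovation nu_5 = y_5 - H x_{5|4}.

step 1: x^-=[-0.0656, -2.1104]  P^-=[0.7804 -0.0978; -0.0978 0.9189]  S=[0.9802]  K=[0.7842; 0.0127]  nu=[-0.0512]  x^+=[-0.1057, -2.1111]  P^+=[0.1776 -0.1076; -0.1076 0.9187]
step 2: x^-=[0.1740, -2.0667]  P^-=[0.4975 -0.2497; -0.2497 1.2766]  S=[0.6660]  K=[0.7021; -0.1449]  nu=[2.6840]  x^+=[2.0583, -2.4556]  P^+=[0.1693 -0.1819; -0.1819 1.2627]
step 3: x^-=[2.7109, -2.4476]  P^-=[0.5172 -0.3807; -0.3807 1.6099]  S=[0.6590]  K=[0.7155; -0.2845]  nu=[0.1729]  x^+=[2.8345, -2.4968]  P^+=[0.1798 -0.2465; -0.2465 1.5565]
step 4: x^-=[3.6093, -2.5035]  P^-=[0.5577 -0.4942; -0.4942 1.8946]  S=[0.6764]  K=[0.7369; -0.3945]  nu=[-0.4388]  x^+=[3.2859, -2.3304]  P^+=[0.1905 -0.2976; -0.2976 1.7893]
step 5: x^-=[4.1050, -2.3495]  P^-=[0.5928 -0.5841; -0.5841 2.1202]  S=[0.6931]  K=[0.7541; -0.4756]  nu=[-7.3431]  x^+=[-1.4323, 1.1429]  P^+=[0.1986 -0.3355; -0.3355 1.9634]

innov = [-7.3431]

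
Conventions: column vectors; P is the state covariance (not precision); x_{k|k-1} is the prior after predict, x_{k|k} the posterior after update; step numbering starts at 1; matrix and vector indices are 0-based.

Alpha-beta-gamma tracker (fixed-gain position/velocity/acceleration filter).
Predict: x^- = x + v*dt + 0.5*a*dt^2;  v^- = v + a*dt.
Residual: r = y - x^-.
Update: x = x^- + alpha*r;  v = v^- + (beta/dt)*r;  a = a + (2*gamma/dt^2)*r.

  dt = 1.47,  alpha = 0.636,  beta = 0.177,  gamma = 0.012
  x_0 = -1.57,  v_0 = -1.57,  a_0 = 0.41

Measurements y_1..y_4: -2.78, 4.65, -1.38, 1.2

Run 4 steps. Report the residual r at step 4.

step 1: x_pred=-3.4349  r=0.6549  x^+=-3.0184  v^+=-0.8884  a^+=0.4173
step 2: x_pred=-3.8736  r=8.5236  x^+=1.5474  v^+=0.7513  a^+=0.5119
step 3: x_pred=3.2049  r=-4.5849  x^+=0.2889  v^+=0.9517  a^+=0.4610
step 4: x_pred=2.1861  r=-0.9861  x^+=1.5589  v^+=1.5107  a^+=0.4501

resid = -0.9861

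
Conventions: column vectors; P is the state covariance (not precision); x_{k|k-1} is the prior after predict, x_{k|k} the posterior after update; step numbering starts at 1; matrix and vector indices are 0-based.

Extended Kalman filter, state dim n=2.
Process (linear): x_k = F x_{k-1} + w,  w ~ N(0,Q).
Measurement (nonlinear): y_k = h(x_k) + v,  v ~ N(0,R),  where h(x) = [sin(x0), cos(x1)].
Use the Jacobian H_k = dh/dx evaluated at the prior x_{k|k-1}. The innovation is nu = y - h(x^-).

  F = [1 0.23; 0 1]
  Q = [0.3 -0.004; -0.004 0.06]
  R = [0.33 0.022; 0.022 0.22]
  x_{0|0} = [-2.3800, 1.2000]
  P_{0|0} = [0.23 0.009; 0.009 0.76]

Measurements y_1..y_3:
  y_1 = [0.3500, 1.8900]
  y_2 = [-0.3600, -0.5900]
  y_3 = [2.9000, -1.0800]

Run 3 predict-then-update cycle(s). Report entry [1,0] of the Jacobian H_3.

H_jac[1,0] = 0.0000

step 1: x^-=[-2.1040, 1.2000]  P^-=[0.5743 0.1798; 0.1798 0.8200]  H_jac=[-0.5083 0.0000; 0.0000 -0.9320]  S=[0.4784 0.1072; 0.1072 0.9323]  K=[-0.5850 -0.1125; -0.0076 -0.8189]  nu=[1.2112, 1.5276]  x^+=[-2.9844, -0.0601]  P^+=[0.3847 0.0404; 0.0404 0.1935]
step 2: x^-=[-2.9983, -0.0601]  P^-=[0.7135 0.0809; 0.0809 0.2535]  H_jac=[-0.9897 0.0000; 0.0000 0.0601]  S=[1.0289 0.0172; 0.0172 0.2209]  K=[-0.6876 0.0755; -0.0790 0.0751]  nu=[-0.2172, -1.5882]  x^+=[-2.9689, -0.1622]  P^+=[0.2276 0.0247; 0.0247 0.2460]
step 3: x^-=[-3.0062, -0.1622]  P^-=[0.5519 0.0773; 0.0773 0.3060]  H_jac=[-0.9908 0.0000; 0.0000 0.1615]  S=[0.8719 0.0096; 0.0096 0.2280]  K=[-0.6281 0.0813; -0.0902 0.2206]  nu=[3.0350, -2.0669]  x^+=[-5.0806, -0.8920]  P^+=[0.2074 0.0252; 0.0252 0.2882]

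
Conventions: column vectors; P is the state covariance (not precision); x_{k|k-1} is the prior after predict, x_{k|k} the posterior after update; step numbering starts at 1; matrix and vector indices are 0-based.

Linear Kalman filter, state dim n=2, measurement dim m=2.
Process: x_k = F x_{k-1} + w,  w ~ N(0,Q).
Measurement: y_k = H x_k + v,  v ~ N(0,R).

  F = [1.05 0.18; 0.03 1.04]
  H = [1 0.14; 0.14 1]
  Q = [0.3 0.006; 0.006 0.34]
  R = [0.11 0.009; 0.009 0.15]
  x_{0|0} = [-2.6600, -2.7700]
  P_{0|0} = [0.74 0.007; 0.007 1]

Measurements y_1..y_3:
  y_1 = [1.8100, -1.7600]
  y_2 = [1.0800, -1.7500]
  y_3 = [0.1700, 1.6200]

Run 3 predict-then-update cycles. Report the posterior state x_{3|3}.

step 1: x^-=[-3.2916, -2.9606]  P^-=[1.1509 0.2242; 0.2242 1.4227]  S=[1.3516 0.5979; 0.5979 1.6580]  K=[0.9185 -0.0988; -0.0889 0.9091]  nu=[5.5161, 1.6614]  x^+=[1.6106, -1.9406]  P^+=[0.1031 -0.0210; -0.0210 0.1385]
step 2: x^-=[1.3418, -1.9699]  P^-=[0.4102 0.0121; 0.0121 0.4886]  S=[0.5332 0.1472; 0.1472 0.6500]  K=[0.7925 -0.0725; -0.0610 0.7681]  nu=[0.0140, 0.0321]  x^+=[1.3506, -1.9461]  P^+=[0.0888 -0.0162; -0.0162 0.1169]
step 3: x^-=[1.0678, -1.9835]  P^-=[0.3956 0.0129; 0.0129 0.4655]  S=[0.5183 0.1428; 0.1428 0.6269]  K=[0.7859 -0.0700; -0.0583 0.7587]  nu=[-0.6201, 3.4540]  x^+=[0.3387, 0.6733]  P^+=[0.0880 -0.0157; -0.0157 0.1155]

x_post = [0.3387, 0.6733]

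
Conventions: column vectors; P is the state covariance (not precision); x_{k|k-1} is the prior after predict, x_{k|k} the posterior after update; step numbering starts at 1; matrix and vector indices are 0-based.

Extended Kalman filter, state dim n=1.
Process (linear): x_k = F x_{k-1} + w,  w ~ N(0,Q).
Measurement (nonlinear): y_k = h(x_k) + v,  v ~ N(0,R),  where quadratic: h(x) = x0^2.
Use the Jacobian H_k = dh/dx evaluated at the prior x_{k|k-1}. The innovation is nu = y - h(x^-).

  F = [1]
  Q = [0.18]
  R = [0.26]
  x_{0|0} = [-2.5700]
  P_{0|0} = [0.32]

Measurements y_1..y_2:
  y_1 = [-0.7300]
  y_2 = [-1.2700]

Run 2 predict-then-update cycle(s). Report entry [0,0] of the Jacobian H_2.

H_jac[0,0] = -2.3410

step 1: x^-=[-2.5700]  P^-=[0.5000]  H_jac=[-5.1400]  S=[13.4698]  K=[-0.1908]  nu=[-7.3349]  x^+=[-1.1705]  P^+=[0.0097]
step 2: x^-=[-1.1705]  P^-=[0.1897]  H_jac=[-2.3410]  S=[1.2994]  K=[-0.3417]  nu=[-2.6401]  x^+=[-0.2684]  P^+=[0.0379]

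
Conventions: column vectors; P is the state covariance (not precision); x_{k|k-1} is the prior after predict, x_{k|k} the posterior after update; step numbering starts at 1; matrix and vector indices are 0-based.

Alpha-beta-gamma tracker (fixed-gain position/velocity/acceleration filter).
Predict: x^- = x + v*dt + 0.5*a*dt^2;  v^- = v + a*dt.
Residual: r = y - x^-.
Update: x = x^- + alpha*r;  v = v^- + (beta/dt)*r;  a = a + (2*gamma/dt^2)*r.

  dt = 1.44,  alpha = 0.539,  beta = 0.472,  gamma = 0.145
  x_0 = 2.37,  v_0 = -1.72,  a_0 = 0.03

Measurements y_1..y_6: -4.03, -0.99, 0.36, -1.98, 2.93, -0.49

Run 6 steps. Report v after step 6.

step 1: x_pred=-0.0757  r=-3.9543  x^+=-2.2071  v^+=-2.9729  a^+=-0.5230
step 2: x_pred=-7.0304  r=6.0404  x^+=-3.7746  v^+=-1.7462  a^+=0.3217
step 3: x_pred=-5.9555  r=6.3155  x^+=-2.5515  v^+=0.7872  a^+=1.2050
step 4: x_pred=-0.1685  r=-1.8115  x^+=-1.1449  v^+=1.9286  a^+=0.9517
step 5: x_pred=2.6190  r=0.3110  x^+=2.7866  v^+=3.4010  a^+=0.9951
step 6: x_pred=8.7158  r=-9.2058  x^+=3.7539  v^+=1.8165  a^+=-0.2923

v_post = 1.8165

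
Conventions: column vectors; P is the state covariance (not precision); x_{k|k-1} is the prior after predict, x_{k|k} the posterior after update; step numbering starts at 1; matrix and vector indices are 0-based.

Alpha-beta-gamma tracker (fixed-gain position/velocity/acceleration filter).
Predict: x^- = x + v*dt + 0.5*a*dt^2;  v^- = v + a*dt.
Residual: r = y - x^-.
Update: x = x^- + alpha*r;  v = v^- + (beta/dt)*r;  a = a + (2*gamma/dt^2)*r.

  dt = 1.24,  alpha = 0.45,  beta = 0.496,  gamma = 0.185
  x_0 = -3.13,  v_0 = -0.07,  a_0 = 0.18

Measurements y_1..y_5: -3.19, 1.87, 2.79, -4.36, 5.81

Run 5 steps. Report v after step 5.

v_post = -0.3996

step 1: x_pred=-3.0784  r=-0.1116  x^+=-3.1286  v^+=0.1086  a^+=0.1531
step 2: x_pred=-2.8763  r=4.7463  x^+=-0.7404  v^+=2.1970  a^+=1.2953
step 3: x_pred=2.9796  r=-0.1896  x^+=2.8943  v^+=3.7273  a^+=1.2496
step 4: x_pred=8.4768  r=-12.8368  x^+=2.7002  v^+=0.1421  a^+=-1.8393
step 5: x_pred=1.4624  r=4.3476  x^+=3.4188  v^+=-0.3996  a^+=-0.7931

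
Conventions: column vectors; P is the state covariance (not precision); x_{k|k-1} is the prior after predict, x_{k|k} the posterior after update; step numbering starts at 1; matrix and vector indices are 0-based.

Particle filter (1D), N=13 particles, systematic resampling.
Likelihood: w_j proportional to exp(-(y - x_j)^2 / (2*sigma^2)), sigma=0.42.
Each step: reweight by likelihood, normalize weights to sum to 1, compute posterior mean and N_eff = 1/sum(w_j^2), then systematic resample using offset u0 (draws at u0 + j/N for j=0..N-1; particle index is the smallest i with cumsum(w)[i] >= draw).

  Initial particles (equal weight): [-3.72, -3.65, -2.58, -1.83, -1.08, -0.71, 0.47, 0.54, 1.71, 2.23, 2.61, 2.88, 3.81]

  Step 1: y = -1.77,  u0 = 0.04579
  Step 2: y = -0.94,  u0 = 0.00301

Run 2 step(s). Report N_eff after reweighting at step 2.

N_eff = 5.1610

step 1: w=[0.0000, 0.0000, 0.1077, 0.6844, 0.1793, 0.0286, 0.0000, 0.0000, 0.0000, 0.0000, 0.0000, 0.0000, 0.0000]  mean=-1.7443  Neff=1.9497  idx=[2, 3, 3, 3, 3, 3, 3, 3, 3, 3, 4, 4, 4]
step 2: w=[0.0001, 0.0279, 0.0279, 0.0279, 0.0279, 0.0279, 0.0279, 0.0279, 0.0279, 0.0279, 0.2495, 0.2495, 0.2495]  mean=-1.2687  Neff=5.1610  idx=[1, 3, 6, 9, 10, 10, 10, 11, 11, 11, 12, 12, 12]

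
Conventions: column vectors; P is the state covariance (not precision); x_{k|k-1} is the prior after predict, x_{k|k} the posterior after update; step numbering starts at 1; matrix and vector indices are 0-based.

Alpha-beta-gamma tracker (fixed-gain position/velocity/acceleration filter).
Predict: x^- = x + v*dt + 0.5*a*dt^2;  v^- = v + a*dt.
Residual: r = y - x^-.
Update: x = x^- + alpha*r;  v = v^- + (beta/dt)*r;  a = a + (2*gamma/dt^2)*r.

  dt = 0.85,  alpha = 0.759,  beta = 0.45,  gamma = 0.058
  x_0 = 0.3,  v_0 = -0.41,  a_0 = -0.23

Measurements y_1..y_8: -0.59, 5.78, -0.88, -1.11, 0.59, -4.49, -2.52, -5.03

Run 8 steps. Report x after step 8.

step 1: x_pred=-0.1316  r=-0.4584  x^+=-0.4795  v^+=-0.8482  a^+=-0.3036
step 2: x_pred=-1.3102  r=7.0902  x^+=4.0713  v^+=2.6474  a^+=0.8348
step 3: x_pred=6.6231  r=-7.5031  x^+=0.9282  v^+=-0.6153  a^+=-0.3699
step 4: x_pred=0.2716  r=-1.3816  x^+=-0.7770  v^+=-1.6612  a^+=-0.5917
step 5: x_pred=-2.4028  r=2.9928  x^+=-0.1313  v^+=-0.5797  a^+=-0.1112
step 6: x_pred=-0.6642  r=-3.8258  x^+=-3.5680  v^+=-2.6997  a^+=-0.7255
step 7: x_pred=-6.1248  r=3.6048  x^+=-3.3888  v^+=-1.4079  a^+=-0.1467
step 8: x_pred=-4.6385  r=-0.3915  x^+=-4.9356  v^+=-1.7399  a^+=-0.2096

x_post = -4.9356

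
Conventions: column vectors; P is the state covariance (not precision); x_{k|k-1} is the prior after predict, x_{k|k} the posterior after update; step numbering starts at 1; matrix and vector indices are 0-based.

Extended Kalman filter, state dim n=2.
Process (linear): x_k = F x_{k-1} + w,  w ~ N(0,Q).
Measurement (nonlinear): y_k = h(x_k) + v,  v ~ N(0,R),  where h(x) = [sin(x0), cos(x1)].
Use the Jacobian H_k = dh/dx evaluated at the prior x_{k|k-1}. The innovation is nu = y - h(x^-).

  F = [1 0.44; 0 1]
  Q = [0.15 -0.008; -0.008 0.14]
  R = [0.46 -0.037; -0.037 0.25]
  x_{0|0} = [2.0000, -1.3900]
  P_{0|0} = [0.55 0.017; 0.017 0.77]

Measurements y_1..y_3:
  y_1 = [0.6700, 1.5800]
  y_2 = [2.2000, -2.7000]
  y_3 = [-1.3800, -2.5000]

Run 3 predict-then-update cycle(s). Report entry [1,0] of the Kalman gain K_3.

step 1: x^-=[1.3884, -1.3900]  P^-=[0.8640 0.3478; 0.3478 0.9100]  H_jac=[0.1814 0.0000; 0.0000 0.9837]  S=[0.4884 0.0251; 0.0251 1.1306]  K=[0.3057 0.2958; 0.0886 0.7898]  nu=[-0.3134, 1.4002]  x^+=[1.7068, -0.3119]  P^+=[0.7149 0.0637; 0.0637 0.1974]
step 2: x^-=[1.5696, -0.3119]  P^-=[0.9592 0.1425; 0.1425 0.3374]  H_jac=[0.0012 0.0000; 0.0000 0.3069]  S=[0.4600 -0.0369; -0.0369 0.2818]  K=[0.0151 0.1572; 0.0302 0.3714]  nu=[1.2000, -3.6518]  x^+=[1.0136, -1.6319]  P^+=[0.9523 0.1263; 0.1263 0.2989]
step 3: x^-=[0.2956, -1.6319]  P^-=[1.2713 0.2498; 0.2498 0.4389]  H_jac=[0.9566 0.0000; 0.0000 0.9981]  S=[1.6234 0.2015; 0.2015 0.6873]  K=[0.7307 0.1485; 0.0706 0.6167]  nu=[-1.6713, -2.4389]  x^+=[-1.2879, -3.2541]  P^+=[0.3456 0.0101; 0.0101 0.1519]

K[1,0] = 0.0706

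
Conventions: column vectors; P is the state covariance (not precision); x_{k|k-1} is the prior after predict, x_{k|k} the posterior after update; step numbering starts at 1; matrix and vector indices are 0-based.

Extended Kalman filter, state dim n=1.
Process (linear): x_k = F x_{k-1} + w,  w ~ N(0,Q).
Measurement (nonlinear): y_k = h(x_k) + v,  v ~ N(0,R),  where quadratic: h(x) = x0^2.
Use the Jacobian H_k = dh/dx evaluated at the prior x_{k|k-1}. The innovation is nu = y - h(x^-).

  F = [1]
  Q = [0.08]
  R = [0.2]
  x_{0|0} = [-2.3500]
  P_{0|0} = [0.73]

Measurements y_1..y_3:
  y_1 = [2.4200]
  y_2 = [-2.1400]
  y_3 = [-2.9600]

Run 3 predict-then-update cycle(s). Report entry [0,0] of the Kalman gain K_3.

K[0,0] = -0.3105

step 1: x^-=[-2.3500]  P^-=[0.8100]  H_jac=[-4.7000]  S=[18.0929]  K=[-0.2104]  nu=[-3.1025]  x^+=[-1.6972]  P^+=[0.0090]
step 2: x^-=[-1.6972]  P^-=[0.0890]  H_jac=[-3.3944]  S=[1.2249]  K=[-0.2465]  nu=[-5.0205]  x^+=[-0.4596]  P^+=[0.0145]
step 3: x^-=[-0.4596]  P^-=[0.0945]  H_jac=[-0.9193]  S=[0.2799]  K=[-0.3105]  nu=[-3.1713]  x^+=[0.5249]  P^+=[0.0675]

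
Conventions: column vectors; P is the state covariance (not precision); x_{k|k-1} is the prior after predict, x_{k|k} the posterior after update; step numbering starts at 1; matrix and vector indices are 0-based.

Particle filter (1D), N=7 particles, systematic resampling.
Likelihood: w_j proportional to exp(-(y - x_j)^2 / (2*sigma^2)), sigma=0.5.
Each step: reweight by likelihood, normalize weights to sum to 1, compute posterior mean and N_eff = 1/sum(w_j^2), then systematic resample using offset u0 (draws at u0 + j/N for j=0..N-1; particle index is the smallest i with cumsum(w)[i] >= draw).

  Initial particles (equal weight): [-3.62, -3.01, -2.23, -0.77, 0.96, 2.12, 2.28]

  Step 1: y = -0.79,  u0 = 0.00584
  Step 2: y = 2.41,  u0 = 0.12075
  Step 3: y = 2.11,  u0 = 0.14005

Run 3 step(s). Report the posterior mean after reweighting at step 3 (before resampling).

post_mean = -0.7700

step 1: w=[0.0000, 0.0001, 0.0155, 0.9823, 0.0022, 0.0000, 0.0000]  mean=-0.7891  Neff=1.0362  idx=[2, 3, 3, 3, 3, 3, 3]
step 2: w=[0.0000, 0.1667, 0.1667, 0.1667, 0.1667, 0.1667, 0.1667]  mean=-0.7700  Neff=6.0000  idx=[1, 2, 3, 4, 5, 6, 6]
step 3: w=[0.1429, 0.1429, 0.1429, 0.1429, 0.1429, 0.1429, 0.1429]  mean=-0.7700  Neff=7.0000  idx=[0, 1, 2, 3, 4, 5, 6]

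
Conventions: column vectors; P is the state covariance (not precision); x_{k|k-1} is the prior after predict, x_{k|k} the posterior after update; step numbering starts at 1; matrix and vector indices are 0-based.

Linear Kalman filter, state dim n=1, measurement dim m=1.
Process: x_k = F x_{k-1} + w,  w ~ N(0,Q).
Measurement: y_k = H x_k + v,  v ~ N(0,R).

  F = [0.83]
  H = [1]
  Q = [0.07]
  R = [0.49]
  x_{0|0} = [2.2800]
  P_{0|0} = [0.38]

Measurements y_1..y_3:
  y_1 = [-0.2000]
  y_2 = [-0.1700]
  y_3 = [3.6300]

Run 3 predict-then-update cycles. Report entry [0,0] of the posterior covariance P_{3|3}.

P_post[0,0] = 0.1262

step 1: x^-=[1.8924]  P^-=[0.3318]  S=[0.8218]  K=[0.4037]  nu=[-2.0924]  x^+=[1.0476]  P^+=[0.1978]
step 2: x^-=[0.8695]  P^-=[0.2063]  S=[0.6963]  K=[0.2963]  nu=[-1.0395]  x^+=[0.5616]  P^+=[0.1452]
step 3: x^-=[0.4661]  P^-=[0.1700]  S=[0.6600]  K=[0.2576]  nu=[3.1639]  x^+=[1.2811]  P^+=[0.1262]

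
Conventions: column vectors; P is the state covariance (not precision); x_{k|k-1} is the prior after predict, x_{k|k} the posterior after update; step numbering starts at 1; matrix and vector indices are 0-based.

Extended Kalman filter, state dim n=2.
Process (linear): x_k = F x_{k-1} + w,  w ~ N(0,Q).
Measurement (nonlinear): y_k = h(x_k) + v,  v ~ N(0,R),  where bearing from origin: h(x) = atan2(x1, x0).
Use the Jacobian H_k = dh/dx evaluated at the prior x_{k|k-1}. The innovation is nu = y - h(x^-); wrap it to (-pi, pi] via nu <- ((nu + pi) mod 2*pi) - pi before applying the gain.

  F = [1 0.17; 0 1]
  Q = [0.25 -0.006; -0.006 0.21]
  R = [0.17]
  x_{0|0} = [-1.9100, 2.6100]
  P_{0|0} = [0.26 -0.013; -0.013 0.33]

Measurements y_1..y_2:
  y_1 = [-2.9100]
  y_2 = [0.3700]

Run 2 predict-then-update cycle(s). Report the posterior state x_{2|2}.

step 1: x^-=[-1.4663, 2.6100]  P^-=[0.5151 0.0371; 0.0371 0.5400]  H_jac=[-0.2912 -0.1636]  S=[0.2317]  K=[-0.6737; -0.4280]  nu=[1.2905]  x^+=[-2.3357, 2.0577]  P^+=[0.4100 -0.0297; -0.0297 0.4976]
step 2: x^-=[-1.9859, 2.0577]  P^-=[0.6642 0.0489; 0.0489 0.7076]  H_jac=[-0.2516 -0.2428]  S=[0.2598]  K=[-0.6891; -0.7088]  nu=[-1.9685]  x^+=[-0.6294, 3.4530]  P^+=[0.5409 -0.0780; -0.0780 0.5770]

x_post = [-0.6294, 3.4530]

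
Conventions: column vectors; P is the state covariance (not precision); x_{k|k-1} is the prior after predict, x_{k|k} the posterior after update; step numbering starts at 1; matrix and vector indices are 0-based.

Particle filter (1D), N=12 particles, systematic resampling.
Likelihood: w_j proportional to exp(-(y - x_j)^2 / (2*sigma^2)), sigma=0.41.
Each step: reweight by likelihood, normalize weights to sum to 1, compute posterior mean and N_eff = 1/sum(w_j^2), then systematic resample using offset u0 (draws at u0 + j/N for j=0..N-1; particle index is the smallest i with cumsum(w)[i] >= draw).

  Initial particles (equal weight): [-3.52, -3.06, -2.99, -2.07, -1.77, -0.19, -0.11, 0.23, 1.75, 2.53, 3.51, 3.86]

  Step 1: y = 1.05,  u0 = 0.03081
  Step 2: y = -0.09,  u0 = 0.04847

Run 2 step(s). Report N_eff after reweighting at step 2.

N_eff = 4.9146

step 1: w=[0.0000, 0.0000, 0.0000, 0.0000, 0.0000, 0.0259, 0.0459, 0.3398, 0.5846, 0.0037, 0.0000, 0.0000]  mean=1.1007  Neff=2.1735  idx=[6, 7, 7, 7, 7, 8, 8, 8, 8, 8, 8, 8]
step 2: w=[0.2529, 0.1867, 0.1867, 0.1867, 0.1867, 0.0000, 0.0000, 0.0000, 0.0000, 0.0000, 0.0000, 0.0000]  mean=0.1441  Neff=4.9146  idx=[0, 0, 0, 1, 1, 2, 2, 3, 3, 3, 4, 4]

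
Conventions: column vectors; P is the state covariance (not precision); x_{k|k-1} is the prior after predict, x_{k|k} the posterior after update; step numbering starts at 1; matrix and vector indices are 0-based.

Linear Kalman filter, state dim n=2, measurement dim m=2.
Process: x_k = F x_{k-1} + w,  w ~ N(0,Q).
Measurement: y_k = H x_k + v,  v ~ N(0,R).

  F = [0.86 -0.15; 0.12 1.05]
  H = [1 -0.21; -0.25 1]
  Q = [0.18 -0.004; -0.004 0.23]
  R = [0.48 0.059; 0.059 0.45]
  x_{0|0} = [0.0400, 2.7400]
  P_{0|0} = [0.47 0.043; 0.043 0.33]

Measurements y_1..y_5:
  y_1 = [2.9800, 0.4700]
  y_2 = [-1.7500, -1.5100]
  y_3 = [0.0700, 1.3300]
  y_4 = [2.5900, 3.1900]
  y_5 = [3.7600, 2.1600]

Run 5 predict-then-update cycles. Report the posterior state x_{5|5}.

x_post = [1.9725, 2.1584]

step 1: x^-=[-0.3766, 2.8818]  P^-=[0.5239 0.0306; 0.0306 0.6114]  S=[1.0181 -0.1682; -0.1682 1.0789]  K=[0.5060 -0.0142; -0.0037 0.5591]  nu=[3.9618, -2.5060]  x^+=[1.6636, 1.4661]  P^+=[0.2607 0.0886; 0.0886 0.2735]
step 2: x^-=[1.2108, 1.7390]  P^-=[0.3561 0.0583; 0.0583 0.5576]  S=[0.8362 -0.0858; -0.0858 1.0008]  K=[0.4117 0.0046; -0.0148 0.5414]  nu=[-2.5956, -2.9463]  x^+=[0.1288, 0.1824]  P^+=[0.2147 0.0800; 0.0800 0.2628]
step 3: x^-=[0.0834, 0.2069]  P^-=[0.3240 0.0476; 0.0476 0.5429]  S=[0.8080 -0.0860; -0.0860 0.9894]  K=[0.3887 -0.0000; -0.0254 0.5345]  nu=[0.0300, 1.1439]  x^+=[0.0951, 0.8176]  P^+=[0.2020 0.0734; 0.0734 0.2574]
step 4: x^-=[-0.0409, 0.8699]  P^-=[0.3162 0.0413; 0.0413 0.5352]  S=[0.8025 -0.0890; -0.0890 0.9843]  K=[0.3828 -0.0038; -0.0298 0.5305]  nu=[2.8136, 2.3098]  x^+=[1.0276, 2.0116]  P^+=[0.1983 0.0705; 0.0705 0.2546]
step 5: x^-=[0.5820, 2.2355]  P^-=[0.3142 0.0387; 0.0387 0.5313]  S=[0.8014 -0.0904; -0.0904 0.9816]  K=[0.3813 -0.0055; -0.0313 0.5285]  nu=[3.6475, 0.0700]  x^+=[1.9725, 2.1584]  P^+=[0.1973 0.0694; 0.0694 0.2533]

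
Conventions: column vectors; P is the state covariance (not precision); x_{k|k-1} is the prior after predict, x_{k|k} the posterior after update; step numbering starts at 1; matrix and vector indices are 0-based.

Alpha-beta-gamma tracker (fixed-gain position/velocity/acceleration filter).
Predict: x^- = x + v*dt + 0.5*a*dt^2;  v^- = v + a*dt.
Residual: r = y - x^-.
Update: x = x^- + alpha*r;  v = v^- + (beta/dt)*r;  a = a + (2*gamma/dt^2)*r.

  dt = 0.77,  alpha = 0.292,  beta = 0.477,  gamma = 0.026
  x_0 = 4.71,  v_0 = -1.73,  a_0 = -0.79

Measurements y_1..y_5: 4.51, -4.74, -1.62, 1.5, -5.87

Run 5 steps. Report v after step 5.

step 1: x_pred=3.1437  r=1.3663  x^+=3.5427  v^+=-1.4919  a^+=-0.6702
step 2: x_pred=2.1952  r=-6.9352  x^+=0.1701  v^+=-6.3042  a^+=-1.2784
step 3: x_pred=-5.0631  r=3.4431  x^+=-4.0577  v^+=-5.1556  a^+=-0.9764
step 4: x_pred=-8.3170  r=9.8170  x^+=-5.4504  v^+=0.1739  a^+=-0.1155
step 5: x_pred=-5.3507  r=-0.5193  x^+=-5.5024  v^+=-0.2366  a^+=-0.1610

v_post = -0.2366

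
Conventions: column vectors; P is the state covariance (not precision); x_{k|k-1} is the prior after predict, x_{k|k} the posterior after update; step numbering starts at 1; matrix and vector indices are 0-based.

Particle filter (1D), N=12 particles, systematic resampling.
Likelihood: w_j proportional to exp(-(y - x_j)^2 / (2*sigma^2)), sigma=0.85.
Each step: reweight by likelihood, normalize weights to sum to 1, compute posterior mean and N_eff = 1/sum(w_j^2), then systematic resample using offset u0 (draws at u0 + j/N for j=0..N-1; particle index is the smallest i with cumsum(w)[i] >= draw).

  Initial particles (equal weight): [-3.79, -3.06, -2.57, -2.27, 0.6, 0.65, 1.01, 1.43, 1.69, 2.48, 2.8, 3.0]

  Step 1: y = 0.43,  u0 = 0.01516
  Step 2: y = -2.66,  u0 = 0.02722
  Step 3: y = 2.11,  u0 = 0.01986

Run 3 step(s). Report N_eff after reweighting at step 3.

N_eff = 11.9688

step 1: w=[0.0000, 0.0001, 0.0005, 0.0018, 0.2673, 0.2637, 0.2160, 0.1365, 0.0909, 0.0149, 0.0056, 0.0028]  mean=0.9542  Neff=4.6558  idx=[4, 4, 4, 4, 5, 5, 5, 6, 6, 7, 7, 8]
step 2: w=[0.1492, 0.1492, 0.1492, 0.1492, 0.1189, 0.1189, 0.1189, 0.0209, 0.0209, 0.0022, 0.0022, 0.0005]  mean=0.6391  Neff=7.5582  idx=[0, 0, 1, 1, 2, 2, 3, 4, 4, 5, 6, 6]
step 3: w=[0.0797, 0.0797, 0.0797, 0.0797, 0.0797, 0.0797, 0.0797, 0.0884, 0.0884, 0.0884, 0.0884, 0.0884]  mean=0.6221  Neff=11.9688  idx=[0, 1, 2, 3, 4, 5, 6, 7, 8, 9, 10, 11]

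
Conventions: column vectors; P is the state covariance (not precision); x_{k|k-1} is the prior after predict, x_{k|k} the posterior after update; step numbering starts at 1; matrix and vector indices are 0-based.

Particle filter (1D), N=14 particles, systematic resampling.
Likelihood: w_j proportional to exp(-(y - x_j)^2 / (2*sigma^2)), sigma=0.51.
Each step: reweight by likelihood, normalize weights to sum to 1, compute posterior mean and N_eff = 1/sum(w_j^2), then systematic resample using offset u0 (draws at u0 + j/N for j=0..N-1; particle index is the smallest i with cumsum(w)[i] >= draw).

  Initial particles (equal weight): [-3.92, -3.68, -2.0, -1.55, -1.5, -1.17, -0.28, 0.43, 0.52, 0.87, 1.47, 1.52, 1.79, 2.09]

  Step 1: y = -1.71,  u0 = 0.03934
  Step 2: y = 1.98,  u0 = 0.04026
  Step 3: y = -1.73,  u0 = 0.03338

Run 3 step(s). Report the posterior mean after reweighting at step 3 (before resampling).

step 1: w=[0.0000, 0.0002, 0.2568, 0.2874, 0.2773, 0.1723, 0.0059, 0.0000, 0.0000, 0.0000, 0.0000, 0.0000, 0.0000, 0.0000]  mean=-1.5790  Neff=3.9191  idx=[2, 2, 2, 2, 3, 3, 3, 3, 4, 4, 4, 5, 5, 5]
step 2: w=[0.0000, 0.0000, 0.0000, 0.0000, 0.0025, 0.0025, 0.0025, 0.0025, 0.0048, 0.0048, 0.0048, 0.3252, 0.3252, 0.3252]  mean=-1.1786  Neff=3.1513  idx=[11, 11, 11, 11, 11, 12, 12, 12, 12, 13, 13, 13, 13, 13]
step 3: w=[0.0714, 0.0714, 0.0714, 0.0714, 0.0714, 0.0714, 0.0714, 0.0714, 0.0714, 0.0714, 0.0714, 0.0714, 0.0714, 0.0714]  mean=-1.1700  Neff=14.0000  idx=[0, 1, 2, 3, 4, 5, 6, 7, 8, 9, 10, 11, 12, 13]

post_mean = -1.1700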